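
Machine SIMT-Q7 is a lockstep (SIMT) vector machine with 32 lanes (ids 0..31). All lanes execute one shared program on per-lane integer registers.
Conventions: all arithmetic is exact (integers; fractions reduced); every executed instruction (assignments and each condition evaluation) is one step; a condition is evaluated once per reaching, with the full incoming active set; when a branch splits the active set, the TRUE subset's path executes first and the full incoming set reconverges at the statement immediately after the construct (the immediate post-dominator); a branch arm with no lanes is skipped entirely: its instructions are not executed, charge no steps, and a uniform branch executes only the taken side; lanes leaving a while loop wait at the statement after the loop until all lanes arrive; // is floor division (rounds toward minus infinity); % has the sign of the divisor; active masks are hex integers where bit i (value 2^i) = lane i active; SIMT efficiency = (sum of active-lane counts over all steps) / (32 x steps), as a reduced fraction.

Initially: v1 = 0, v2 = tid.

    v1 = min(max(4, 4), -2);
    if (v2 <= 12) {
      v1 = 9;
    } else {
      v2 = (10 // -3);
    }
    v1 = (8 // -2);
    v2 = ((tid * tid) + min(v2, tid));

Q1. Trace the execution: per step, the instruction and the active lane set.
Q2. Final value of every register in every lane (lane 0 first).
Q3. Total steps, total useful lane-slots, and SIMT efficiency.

step 0: v1 <- min(max(4, 4), -2)     0xffffffff
step 1: eval (v2 <= 12)              0xffffffff
step 2: v1 <- 9                      0x00001fff
step 3: v2 <- (10 // -3)             0xffffe000
step 4: v1 <- (8 // -2)              0xffffffff
step 5: v2 <- ((tid * tid) + min(v2, tid)) 0xffffffff

Answer: 6 steps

v1: -4,-4,-4,-4,-4,-4,-4,-4,-4,-4,-4,-4,-4,-4,-4,-4,-4,-4,-4,-4,-4,-4,-4,-4,-4,-4,-4,-4,-4,-4,-4,-4
v2: 0,2,6,12,20,30,42,56,72,90,110,132,156,165,192,221,252,285,320,357,396,437,480,525,572,621,672,725,780,837,896,957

steps = 6; useful = 160; efficiency = 160/192 = 5/6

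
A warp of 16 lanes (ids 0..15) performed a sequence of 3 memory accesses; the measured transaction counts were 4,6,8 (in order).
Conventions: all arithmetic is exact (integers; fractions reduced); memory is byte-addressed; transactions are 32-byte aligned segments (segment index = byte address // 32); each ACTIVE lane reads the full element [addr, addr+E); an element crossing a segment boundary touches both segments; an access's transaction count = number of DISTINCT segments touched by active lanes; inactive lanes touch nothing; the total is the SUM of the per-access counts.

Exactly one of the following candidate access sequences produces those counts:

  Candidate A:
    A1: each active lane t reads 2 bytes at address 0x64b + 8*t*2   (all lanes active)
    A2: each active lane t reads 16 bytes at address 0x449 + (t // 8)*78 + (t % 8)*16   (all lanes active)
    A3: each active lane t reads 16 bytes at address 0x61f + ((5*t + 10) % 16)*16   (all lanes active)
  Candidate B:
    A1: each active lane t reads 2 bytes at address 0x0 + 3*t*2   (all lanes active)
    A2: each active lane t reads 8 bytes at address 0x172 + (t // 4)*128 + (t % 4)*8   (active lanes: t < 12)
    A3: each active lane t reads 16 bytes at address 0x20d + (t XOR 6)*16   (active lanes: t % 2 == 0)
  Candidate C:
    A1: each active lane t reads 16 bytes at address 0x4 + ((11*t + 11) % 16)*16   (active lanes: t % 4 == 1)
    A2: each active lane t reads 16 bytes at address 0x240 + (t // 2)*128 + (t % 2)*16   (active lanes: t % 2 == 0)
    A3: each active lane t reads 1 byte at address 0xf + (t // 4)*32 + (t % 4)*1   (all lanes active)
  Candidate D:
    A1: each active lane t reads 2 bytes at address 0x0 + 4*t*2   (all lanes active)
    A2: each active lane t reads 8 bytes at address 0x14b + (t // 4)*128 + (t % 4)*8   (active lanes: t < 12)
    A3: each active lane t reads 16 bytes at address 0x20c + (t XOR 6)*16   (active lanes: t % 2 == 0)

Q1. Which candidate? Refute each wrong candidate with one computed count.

A: A1 gives 8 transactions, not 4
B: A1 gives 3 transactions, not 4
C: A2 gives 8 transactions, not 6
D: all counts match (4,6,8)

Answer: D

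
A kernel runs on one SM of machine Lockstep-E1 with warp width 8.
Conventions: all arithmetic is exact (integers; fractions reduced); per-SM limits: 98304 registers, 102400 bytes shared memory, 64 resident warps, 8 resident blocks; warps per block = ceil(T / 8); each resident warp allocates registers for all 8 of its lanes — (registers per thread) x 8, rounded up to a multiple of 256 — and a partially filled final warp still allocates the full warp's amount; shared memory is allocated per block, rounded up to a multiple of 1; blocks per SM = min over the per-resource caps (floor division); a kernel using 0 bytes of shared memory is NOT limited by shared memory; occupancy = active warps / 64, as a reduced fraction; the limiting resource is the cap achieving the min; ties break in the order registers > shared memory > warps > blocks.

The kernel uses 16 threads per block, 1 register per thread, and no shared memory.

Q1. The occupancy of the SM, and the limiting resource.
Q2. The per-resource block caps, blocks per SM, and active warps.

Answer: occupancy 1/4, limited by blocks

registers: 192 blocks
shared memory: no limit (kernel uses none)
warps: 32 blocks
blocks: 8 blocks

Answer: 8 blocks, 16 active warps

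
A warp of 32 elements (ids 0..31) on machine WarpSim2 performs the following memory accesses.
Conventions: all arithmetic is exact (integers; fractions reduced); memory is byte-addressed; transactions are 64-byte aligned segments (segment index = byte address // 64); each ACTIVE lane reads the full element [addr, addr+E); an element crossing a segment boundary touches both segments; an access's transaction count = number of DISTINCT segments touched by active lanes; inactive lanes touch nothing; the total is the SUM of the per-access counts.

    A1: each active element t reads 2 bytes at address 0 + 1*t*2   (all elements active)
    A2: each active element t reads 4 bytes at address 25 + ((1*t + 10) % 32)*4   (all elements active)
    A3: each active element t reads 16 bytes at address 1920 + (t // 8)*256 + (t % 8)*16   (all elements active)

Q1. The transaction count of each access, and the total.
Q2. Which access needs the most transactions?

A1: 1 transaction
A2: 3 transactions
A3: 8 transactions

Answer: 1,3,8; total 12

Answer: A3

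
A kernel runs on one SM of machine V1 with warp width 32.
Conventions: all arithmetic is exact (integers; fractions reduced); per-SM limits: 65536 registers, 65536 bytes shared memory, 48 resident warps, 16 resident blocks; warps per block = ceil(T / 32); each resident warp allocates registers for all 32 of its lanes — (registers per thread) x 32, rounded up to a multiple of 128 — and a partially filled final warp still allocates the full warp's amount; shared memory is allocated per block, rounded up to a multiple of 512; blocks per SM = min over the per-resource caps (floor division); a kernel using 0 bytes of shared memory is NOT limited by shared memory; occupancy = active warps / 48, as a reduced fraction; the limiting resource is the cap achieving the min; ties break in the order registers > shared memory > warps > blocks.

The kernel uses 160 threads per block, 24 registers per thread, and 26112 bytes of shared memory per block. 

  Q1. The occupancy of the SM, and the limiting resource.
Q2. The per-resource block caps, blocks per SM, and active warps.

Answer: occupancy 5/24, limited by shared memory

registers: 17 blocks
shared memory: 2 blocks
warps: 9 blocks
blocks: 16 blocks

Answer: 2 blocks, 10 active warps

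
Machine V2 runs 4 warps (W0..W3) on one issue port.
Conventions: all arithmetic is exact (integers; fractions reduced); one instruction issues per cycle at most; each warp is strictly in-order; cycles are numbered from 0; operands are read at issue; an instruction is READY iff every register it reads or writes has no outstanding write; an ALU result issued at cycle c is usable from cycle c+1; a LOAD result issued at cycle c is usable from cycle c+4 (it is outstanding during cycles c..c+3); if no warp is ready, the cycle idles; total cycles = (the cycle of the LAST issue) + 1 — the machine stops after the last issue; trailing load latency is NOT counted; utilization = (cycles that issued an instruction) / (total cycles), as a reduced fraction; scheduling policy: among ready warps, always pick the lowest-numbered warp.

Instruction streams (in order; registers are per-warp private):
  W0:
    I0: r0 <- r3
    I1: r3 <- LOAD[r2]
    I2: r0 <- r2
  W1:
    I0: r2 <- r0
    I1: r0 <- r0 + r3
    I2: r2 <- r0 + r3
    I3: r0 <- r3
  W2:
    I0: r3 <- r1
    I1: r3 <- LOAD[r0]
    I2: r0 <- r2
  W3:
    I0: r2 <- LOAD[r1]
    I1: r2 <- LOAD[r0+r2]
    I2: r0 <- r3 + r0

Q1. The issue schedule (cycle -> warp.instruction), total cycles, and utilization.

cycle 0: W0.I0
cycle 1: W0.I1
cycle 2: W0.I2
cycle 3: W1.I0
cycle 4: W1.I1
cycle 5: W1.I2
cycle 6: W1.I3
cycle 7: W2.I0
cycle 8: W2.I1
cycle 9: W2.I2
cycle 10: W3.I0
cycle 11: idle
cycle 12: idle
cycle 13: idle
cycle 14: W3.I1
cycle 15: W3.I2

Answer: 16 cycles, utilization 13/16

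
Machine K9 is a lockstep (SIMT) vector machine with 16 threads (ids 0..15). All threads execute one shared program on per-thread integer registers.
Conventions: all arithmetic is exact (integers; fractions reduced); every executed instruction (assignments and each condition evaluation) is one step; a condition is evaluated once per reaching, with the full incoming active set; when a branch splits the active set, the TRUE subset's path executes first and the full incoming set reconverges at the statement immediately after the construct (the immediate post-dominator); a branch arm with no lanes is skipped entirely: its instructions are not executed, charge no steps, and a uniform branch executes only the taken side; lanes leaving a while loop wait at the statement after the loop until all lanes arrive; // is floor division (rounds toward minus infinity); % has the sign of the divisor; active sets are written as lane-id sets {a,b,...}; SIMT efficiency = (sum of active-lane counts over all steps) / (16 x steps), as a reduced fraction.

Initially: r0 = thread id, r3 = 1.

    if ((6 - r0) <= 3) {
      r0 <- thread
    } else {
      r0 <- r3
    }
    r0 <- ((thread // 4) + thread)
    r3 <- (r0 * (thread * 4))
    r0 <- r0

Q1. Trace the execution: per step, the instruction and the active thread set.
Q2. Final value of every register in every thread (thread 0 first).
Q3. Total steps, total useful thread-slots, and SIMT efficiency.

step 0: eval ((6 - r0) <= 3)         {0,1,2,3,4,5,6,7,8,9,10,11,12,13,14,15}
step 1: r0 <- thread                 {3,4,5,6,7,8,9,10,11,12,13,14,15}
step 2: r0 <- r3                     {0,1,2}
step 3: r0 <- ((thread // 4) + thread) {0,1,2,3,4,5,6,7,8,9,10,11,12,13,14,15}
step 4: r3 <- (r0 * (thread * 4))    {0,1,2,3,4,5,6,7,8,9,10,11,12,13,14,15}
step 5: r0 <- r0                     {0,1,2,3,4,5,6,7,8,9,10,11,12,13,14,15}

Answer: 6 steps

r0: 0,1,2,3,5,6,7,8,10,11,12,13,15,16,17,18
r3: 0,4,16,36,80,120,168,224,320,396,480,572,720,832,952,1080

steps = 6; useful = 80; efficiency = 80/96 = 5/6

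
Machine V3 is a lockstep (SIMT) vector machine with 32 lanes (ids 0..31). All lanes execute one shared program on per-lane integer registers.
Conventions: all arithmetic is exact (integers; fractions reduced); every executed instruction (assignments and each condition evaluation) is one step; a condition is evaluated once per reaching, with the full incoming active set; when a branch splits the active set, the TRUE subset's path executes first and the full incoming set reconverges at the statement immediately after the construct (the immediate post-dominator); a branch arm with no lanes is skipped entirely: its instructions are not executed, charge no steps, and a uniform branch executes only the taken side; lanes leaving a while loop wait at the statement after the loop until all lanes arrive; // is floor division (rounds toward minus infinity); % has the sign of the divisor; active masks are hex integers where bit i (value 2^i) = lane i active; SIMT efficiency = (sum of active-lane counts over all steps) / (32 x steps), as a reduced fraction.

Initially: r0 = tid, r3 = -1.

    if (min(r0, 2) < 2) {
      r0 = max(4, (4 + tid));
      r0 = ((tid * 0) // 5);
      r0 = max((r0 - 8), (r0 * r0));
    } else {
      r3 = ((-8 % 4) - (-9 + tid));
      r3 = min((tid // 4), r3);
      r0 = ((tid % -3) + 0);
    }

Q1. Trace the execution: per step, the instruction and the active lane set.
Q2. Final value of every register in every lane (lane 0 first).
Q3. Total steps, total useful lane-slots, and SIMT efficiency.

step 0: eval (min(r0, 2) < 2)        0xffffffff
step 1: r0 <- max(4, (4 + tid))      0x00000003
step 2: r0 <- ((tid * 0) // 5)       0x00000003
step 3: r0 <- max((r0 - 8), (r0 * r0)) 0x00000003
step 4: r3 <- ((-8 % 4) - (-9 + tid)) 0xfffffffc
step 5: r3 <- min((tid // 4), r3)    0xfffffffc
step 6: r0 <- ((tid % -3) + 0)       0xfffffffc

Answer: 7 steps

r0: 0,0,-1,0,-2,-1,0,-2,-1,0,-2,-1,0,-2,-1,0,-2,-1,0,-2,-1,0,-2,-1,0,-2,-1,0,-2,-1,0,-2
r3: -1,-1,0,0,1,1,1,1,1,0,-1,-2,-3,-4,-5,-6,-7,-8,-9,-10,-11,-12,-13,-14,-15,-16,-17,-18,-19,-20,-21,-22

steps = 7; useful = 128; efficiency = 128/224 = 4/7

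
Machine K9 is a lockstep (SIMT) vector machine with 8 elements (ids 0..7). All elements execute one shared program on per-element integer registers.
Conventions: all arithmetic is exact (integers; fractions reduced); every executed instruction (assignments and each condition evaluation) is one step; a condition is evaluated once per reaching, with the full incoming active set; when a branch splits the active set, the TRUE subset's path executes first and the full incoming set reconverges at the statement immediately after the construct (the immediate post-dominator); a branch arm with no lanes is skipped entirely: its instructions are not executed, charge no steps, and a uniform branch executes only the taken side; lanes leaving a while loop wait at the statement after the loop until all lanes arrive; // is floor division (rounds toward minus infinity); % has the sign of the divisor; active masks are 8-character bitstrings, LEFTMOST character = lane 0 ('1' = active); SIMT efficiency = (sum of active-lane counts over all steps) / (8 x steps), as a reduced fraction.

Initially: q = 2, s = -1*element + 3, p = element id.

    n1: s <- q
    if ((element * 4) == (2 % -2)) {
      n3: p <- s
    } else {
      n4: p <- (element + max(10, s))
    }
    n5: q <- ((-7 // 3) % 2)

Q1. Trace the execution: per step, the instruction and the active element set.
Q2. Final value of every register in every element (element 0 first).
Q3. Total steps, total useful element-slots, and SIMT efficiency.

step 0: s <- q                       11111111
step 1: eval ((element * 4) == (2 % -2)) 11111111
step 2: p <- s                       10000000
step 3: p <- (element + max(10, s))  01111111
step 4: q <- ((-7 // 3) % 2)         11111111

Answer: 5 steps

q: 1,1,1,1,1,1,1,1
s: 2,2,2,2,2,2,2,2
p: 2,11,12,13,14,15,16,17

steps = 5; useful = 32; efficiency = 32/40 = 4/5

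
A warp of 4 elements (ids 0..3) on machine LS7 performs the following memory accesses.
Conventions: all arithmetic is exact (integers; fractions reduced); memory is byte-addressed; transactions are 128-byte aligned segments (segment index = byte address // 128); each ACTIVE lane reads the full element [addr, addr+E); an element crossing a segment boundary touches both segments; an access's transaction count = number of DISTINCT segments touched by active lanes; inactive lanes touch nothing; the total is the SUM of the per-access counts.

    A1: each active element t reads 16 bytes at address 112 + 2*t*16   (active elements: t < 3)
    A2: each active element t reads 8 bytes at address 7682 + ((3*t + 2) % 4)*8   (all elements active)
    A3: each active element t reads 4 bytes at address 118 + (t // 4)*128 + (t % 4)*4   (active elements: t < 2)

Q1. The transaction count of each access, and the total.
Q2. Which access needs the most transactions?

A1: 2 transactions
A2: 1 transaction
A3: 1 transaction

Answer: 2,1,1; total 4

Answer: A1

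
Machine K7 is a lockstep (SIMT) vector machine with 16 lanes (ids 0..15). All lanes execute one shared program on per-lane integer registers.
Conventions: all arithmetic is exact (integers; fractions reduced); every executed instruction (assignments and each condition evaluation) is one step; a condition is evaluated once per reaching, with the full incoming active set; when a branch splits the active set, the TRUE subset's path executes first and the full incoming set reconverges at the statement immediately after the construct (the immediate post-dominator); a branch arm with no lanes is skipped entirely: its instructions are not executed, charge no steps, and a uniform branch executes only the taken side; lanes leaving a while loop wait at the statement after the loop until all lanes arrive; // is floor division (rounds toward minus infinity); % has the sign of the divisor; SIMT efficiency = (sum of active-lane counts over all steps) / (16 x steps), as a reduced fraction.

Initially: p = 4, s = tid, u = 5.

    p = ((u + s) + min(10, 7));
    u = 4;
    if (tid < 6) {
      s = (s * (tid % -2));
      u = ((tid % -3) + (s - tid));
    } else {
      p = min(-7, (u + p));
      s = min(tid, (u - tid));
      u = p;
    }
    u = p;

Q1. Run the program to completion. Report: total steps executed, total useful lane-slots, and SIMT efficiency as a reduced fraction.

Answer: 9 steps, 106 useful, 53/72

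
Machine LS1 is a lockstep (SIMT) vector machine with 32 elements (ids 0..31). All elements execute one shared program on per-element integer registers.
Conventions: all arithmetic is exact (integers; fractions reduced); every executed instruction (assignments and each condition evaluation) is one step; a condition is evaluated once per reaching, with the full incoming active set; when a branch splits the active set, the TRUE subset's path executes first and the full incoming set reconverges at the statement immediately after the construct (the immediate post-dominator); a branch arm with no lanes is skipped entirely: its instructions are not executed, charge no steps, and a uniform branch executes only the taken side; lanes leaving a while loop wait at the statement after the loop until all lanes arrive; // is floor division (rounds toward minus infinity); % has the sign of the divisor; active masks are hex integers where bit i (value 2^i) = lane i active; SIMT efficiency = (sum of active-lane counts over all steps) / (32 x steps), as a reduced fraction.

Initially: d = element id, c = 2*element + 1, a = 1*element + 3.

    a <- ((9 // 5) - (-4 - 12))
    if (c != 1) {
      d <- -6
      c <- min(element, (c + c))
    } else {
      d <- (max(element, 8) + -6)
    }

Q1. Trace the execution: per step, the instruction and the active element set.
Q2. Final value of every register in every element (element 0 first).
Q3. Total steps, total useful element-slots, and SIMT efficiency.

step 0: a <- ((9 // 5) - (-4 - 12))  0xffffffff
step 1: eval (c != 1)                0xffffffff
step 2: d <- -6                      0xfffffffe
step 3: c <- min(element, (c + c))   0xfffffffe
step 4: d <- (max(element, 8) + -6)  0x00000001

Answer: 5 steps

d: 2,-6,-6,-6,-6,-6,-6,-6,-6,-6,-6,-6,-6,-6,-6,-6,-6,-6,-6,-6,-6,-6,-6,-6,-6,-6,-6,-6,-6,-6,-6,-6
c: 1,1,2,3,4,5,6,7,8,9,10,11,12,13,14,15,16,17,18,19,20,21,22,23,24,25,26,27,28,29,30,31
a: 17,17,17,17,17,17,17,17,17,17,17,17,17,17,17,17,17,17,17,17,17,17,17,17,17,17,17,17,17,17,17,17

steps = 5; useful = 127; efficiency = 127/160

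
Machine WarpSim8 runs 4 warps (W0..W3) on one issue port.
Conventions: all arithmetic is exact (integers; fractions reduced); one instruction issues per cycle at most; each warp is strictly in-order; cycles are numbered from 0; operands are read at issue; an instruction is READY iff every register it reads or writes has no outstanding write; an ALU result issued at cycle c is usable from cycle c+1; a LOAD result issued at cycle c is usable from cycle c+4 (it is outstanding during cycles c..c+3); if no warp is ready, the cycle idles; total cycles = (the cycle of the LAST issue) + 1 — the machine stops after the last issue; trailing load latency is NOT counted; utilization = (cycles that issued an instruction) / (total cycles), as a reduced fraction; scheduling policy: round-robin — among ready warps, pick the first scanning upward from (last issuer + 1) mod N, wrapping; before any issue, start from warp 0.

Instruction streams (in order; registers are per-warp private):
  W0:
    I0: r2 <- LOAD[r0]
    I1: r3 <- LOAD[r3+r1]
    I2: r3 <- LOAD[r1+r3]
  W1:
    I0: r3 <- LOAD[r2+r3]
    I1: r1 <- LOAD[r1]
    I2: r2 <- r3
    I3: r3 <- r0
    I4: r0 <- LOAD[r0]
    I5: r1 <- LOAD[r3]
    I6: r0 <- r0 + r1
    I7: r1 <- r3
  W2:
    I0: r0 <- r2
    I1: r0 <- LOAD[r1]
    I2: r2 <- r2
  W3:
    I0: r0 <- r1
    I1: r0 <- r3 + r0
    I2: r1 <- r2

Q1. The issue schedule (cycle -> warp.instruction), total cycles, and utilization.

cycle 0: W0.I0
cycle 1: W1.I0
cycle 2: W2.I0
cycle 3: W3.I0
cycle 4: W0.I1
cycle 5: W1.I1
cycle 6: W2.I1
cycle 7: W3.I1
cycle 8: W0.I2
cycle 9: W1.I2
cycle 10: W2.I2
cycle 11: W3.I2
cycle 12: W1.I3
cycle 13: W1.I4
cycle 14: W1.I5
cycle 15: idle
cycle 16: idle
cycle 17: idle
cycle 18: W1.I6
cycle 19: W1.I7

Answer: 20 cycles, utilization 17/20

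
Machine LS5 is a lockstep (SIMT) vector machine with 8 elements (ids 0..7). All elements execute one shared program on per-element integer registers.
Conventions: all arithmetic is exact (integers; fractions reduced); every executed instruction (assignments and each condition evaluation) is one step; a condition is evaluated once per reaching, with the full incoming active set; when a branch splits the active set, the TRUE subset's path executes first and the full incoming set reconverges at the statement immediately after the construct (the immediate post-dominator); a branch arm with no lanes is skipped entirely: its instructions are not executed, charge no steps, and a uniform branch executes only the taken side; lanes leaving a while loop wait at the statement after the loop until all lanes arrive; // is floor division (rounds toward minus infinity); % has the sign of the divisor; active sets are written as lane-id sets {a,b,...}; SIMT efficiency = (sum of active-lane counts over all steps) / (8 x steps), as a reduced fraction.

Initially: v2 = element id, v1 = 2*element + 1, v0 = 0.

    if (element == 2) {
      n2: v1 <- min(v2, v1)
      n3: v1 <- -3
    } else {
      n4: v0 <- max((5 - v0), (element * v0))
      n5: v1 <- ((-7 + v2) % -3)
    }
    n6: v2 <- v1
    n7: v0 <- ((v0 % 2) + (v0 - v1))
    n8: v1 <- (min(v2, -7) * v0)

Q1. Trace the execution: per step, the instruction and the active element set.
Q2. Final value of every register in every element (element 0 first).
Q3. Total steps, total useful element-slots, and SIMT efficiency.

step 0: eval (element == 2)          {0,1,2,3,4,5,6,7}
step 1: v1 <- min(v2, v1)            {2}
step 2: v1 <- -3                     {2}
step 3: v0 <- max((5 - v0), (element * v0)) {0,1,3,4,5,6,7}
step 4: v1 <- ((-7 + v2) % -3)       {0,1,3,4,5,6,7}
step 5: v2 <- v1                     {0,1,2,3,4,5,6,7}
step 6: v0 <- ((v0 % 2) + (v0 - v1)) {0,1,2,3,4,5,6,7}
step 7: v1 <- (min(v2, -7) * v0)     {0,1,2,3,4,5,6,7}

Answer: 8 steps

v2: -1,0,-3,-1,0,-2,-1,0
v1: -49,-42,-21,-49,-42,-56,-49,-42
v0: 7,6,3,7,6,8,7,6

steps = 8; useful = 48; efficiency = 48/64 = 3/4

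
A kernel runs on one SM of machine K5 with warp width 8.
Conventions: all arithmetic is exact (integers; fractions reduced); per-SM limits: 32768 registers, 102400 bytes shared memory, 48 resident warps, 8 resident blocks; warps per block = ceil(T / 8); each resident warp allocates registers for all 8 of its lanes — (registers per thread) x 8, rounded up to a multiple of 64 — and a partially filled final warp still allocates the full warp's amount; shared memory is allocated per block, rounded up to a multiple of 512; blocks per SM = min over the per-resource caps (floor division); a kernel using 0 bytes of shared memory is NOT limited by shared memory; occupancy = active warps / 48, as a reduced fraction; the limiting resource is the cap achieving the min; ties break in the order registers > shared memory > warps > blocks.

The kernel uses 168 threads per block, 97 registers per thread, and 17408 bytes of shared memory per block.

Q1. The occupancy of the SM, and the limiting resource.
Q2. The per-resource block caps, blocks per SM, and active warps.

Answer: occupancy 7/16, limited by registers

registers: 1 block
shared memory: 5 blocks
warps: 2 blocks
blocks: 8 blocks

Answer: 1 block, 21 active warps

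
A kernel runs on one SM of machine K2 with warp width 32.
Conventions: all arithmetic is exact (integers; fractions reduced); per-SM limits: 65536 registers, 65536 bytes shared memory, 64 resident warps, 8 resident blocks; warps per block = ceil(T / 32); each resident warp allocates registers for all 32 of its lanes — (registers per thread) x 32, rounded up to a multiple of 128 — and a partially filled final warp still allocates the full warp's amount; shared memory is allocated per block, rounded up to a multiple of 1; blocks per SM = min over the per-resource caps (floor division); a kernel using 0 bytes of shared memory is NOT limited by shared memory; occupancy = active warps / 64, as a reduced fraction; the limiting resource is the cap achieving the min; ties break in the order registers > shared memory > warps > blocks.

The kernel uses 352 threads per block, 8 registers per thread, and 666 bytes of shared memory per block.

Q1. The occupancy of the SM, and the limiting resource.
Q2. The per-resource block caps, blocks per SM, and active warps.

Answer: occupancy 55/64, limited by warps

registers: 23 blocks
shared memory: 98 blocks
warps: 5 blocks
blocks: 8 blocks

Answer: 5 blocks, 55 active warps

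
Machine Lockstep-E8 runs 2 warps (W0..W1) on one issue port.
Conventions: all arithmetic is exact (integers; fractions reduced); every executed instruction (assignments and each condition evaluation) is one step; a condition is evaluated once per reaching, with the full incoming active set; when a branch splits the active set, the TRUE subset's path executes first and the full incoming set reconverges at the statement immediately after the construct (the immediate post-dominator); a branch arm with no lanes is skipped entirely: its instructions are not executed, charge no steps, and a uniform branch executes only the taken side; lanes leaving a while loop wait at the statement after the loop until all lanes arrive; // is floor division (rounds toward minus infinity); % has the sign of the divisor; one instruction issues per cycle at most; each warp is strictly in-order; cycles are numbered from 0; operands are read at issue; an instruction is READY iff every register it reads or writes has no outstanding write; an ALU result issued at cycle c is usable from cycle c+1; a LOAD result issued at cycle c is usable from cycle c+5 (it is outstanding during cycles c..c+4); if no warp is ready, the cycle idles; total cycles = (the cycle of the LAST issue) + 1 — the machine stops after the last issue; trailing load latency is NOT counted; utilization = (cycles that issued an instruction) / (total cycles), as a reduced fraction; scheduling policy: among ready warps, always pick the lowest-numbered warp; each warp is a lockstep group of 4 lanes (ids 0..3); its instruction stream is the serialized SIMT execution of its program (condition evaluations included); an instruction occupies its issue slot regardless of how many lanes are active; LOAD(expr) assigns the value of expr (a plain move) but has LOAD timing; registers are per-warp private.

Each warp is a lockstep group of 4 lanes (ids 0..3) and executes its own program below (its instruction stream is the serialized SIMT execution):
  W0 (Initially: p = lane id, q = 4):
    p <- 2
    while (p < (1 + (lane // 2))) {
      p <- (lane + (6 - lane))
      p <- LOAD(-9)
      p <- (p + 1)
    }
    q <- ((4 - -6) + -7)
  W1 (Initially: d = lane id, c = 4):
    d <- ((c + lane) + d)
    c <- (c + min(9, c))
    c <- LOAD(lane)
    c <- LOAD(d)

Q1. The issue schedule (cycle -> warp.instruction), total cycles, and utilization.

cycle 0: W0.I0
cycle 1: W0.I1
cycle 2: W0.I2
cycle 3: W1.I0
cycle 4: W1.I1
cycle 5: W1.I2
cycle 6: idle
cycle 7: idle
cycle 8: idle
cycle 9: idle
cycle 10: W1.I3

Answer: 11 cycles, utilization 7/11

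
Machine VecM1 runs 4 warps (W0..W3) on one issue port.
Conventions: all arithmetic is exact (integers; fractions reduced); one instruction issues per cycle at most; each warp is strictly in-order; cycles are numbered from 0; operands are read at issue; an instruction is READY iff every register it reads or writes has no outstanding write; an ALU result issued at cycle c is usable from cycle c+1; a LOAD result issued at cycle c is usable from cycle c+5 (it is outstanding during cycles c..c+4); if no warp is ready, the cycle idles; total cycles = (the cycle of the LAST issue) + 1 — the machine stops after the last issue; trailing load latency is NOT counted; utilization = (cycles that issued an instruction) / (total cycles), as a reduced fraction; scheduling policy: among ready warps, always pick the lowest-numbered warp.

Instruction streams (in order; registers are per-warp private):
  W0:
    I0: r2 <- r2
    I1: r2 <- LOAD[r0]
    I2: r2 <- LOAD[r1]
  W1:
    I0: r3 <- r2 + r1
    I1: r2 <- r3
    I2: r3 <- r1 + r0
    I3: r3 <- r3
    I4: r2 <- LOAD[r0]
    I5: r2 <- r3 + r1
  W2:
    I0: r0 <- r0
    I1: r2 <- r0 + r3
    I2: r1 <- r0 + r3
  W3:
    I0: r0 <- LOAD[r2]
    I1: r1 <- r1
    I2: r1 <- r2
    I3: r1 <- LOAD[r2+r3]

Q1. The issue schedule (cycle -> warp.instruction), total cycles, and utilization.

cycle 0: W0.I0
cycle 1: W0.I1
cycle 2: W1.I0
cycle 3: W1.I1
cycle 4: W1.I2
cycle 5: W1.I3
cycle 6: W0.I2
cycle 7: W1.I4
cycle 8: W2.I0
cycle 9: W2.I1
cycle 10: W2.I2
cycle 11: W3.I0
cycle 12: W1.I5
cycle 13: W3.I1
cycle 14: W3.I2
cycle 15: W3.I3

Answer: 16 cycles, utilization 1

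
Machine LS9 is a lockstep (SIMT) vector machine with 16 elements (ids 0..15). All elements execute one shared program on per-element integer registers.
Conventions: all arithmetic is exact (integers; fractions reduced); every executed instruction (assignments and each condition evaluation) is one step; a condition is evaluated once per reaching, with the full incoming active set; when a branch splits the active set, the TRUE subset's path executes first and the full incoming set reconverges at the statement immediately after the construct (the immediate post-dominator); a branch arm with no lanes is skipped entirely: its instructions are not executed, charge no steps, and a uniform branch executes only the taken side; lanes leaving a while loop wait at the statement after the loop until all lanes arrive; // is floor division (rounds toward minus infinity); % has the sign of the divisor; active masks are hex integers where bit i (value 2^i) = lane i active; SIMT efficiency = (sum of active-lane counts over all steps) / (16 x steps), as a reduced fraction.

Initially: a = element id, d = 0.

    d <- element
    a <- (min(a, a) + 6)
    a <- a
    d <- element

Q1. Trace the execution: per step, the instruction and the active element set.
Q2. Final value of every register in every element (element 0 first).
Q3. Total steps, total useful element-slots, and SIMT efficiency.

step 0: d <- element                 0xffff
step 1: a <- (min(a, a) + 6)         0xffff
step 2: a <- a                       0xffff
step 3: d <- element                 0xffff

Answer: 4 steps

a: 6,7,8,9,10,11,12,13,14,15,16,17,18,19,20,21
d: 0,1,2,3,4,5,6,7,8,9,10,11,12,13,14,15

steps = 4; useful = 64; efficiency = 64/64 = 1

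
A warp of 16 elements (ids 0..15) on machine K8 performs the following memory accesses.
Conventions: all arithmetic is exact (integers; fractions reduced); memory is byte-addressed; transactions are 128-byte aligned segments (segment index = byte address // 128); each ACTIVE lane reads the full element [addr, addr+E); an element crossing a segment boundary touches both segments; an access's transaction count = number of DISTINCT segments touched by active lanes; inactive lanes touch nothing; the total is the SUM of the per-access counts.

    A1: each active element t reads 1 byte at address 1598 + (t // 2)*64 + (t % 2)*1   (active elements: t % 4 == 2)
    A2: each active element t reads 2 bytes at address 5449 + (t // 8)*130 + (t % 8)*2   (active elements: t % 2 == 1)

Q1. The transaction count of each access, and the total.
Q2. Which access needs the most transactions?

A1: 4 transactions
A2: 2 transactions

Answer: 4,2; total 6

Answer: A1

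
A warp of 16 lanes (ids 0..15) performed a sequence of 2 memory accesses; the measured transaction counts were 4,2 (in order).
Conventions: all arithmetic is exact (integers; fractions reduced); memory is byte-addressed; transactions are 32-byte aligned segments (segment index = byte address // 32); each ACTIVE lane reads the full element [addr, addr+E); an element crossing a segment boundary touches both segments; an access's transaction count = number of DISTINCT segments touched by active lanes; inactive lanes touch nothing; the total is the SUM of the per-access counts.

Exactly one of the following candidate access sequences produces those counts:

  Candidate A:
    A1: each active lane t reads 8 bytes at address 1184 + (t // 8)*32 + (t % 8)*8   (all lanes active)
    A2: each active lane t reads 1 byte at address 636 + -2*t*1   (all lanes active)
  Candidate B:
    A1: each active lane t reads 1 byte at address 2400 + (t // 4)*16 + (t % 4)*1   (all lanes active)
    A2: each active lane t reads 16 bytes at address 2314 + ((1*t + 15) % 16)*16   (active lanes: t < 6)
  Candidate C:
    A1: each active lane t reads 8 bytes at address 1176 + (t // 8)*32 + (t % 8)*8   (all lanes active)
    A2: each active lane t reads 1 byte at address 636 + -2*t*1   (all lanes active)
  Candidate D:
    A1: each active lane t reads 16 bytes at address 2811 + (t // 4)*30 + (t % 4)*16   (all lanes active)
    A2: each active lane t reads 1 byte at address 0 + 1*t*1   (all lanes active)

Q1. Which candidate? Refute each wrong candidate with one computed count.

A: A1 gives 3 transactions, not 4
B: A1 gives 2 transactions, not 4
D: A1 gives 6 transactions, not 4
C: all counts match (4,2)

Answer: C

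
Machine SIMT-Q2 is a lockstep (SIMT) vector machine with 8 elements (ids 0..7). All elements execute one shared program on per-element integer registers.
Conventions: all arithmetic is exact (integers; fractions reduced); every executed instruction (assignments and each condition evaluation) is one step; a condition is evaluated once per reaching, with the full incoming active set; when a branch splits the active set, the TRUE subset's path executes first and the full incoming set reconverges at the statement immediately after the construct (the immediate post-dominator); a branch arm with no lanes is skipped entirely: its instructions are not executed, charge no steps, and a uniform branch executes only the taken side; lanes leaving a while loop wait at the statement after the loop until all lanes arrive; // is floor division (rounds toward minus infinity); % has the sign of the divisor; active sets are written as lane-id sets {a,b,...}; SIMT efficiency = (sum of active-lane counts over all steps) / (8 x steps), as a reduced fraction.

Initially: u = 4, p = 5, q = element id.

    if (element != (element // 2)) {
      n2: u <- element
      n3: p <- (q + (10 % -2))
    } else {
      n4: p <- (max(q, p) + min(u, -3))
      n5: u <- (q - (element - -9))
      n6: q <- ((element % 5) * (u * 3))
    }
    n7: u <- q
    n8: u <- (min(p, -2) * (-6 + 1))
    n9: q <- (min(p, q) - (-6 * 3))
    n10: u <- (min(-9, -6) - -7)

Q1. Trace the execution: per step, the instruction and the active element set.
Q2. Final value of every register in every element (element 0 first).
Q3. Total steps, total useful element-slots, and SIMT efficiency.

step 0: eval (element != (element // 2)) {0,1,2,3,4,5,6,7}
step 1: u <- element                 {1,2,3,4,5,6,7}
step 2: p <- (q + (10 % -2))         {1,2,3,4,5,6,7}
step 3: p <- (max(q, p) + min(u, -3)) {0}
step 4: u <- (q - (element - -9))    {0}
step 5: q <- ((element % 5) * (u * 3)) {0}
step 6: u <- q                       {0,1,2,3,4,5,6,7}
step 7: u <- (min(p, -2) * (-6 + 1)) {0,1,2,3,4,5,6,7}
step 8: q <- (min(p, q) - (-6 * 3))  {0,1,2,3,4,5,6,7}
step 9: u <- (min(-9, -6) - -7)      {0,1,2,3,4,5,6,7}

Answer: 10 steps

u: -2,-2,-2,-2,-2,-2,-2,-2
p: 2,1,2,3,4,5,6,7
q: 18,19,20,21,22,23,24,25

steps = 10; useful = 57; efficiency = 57/80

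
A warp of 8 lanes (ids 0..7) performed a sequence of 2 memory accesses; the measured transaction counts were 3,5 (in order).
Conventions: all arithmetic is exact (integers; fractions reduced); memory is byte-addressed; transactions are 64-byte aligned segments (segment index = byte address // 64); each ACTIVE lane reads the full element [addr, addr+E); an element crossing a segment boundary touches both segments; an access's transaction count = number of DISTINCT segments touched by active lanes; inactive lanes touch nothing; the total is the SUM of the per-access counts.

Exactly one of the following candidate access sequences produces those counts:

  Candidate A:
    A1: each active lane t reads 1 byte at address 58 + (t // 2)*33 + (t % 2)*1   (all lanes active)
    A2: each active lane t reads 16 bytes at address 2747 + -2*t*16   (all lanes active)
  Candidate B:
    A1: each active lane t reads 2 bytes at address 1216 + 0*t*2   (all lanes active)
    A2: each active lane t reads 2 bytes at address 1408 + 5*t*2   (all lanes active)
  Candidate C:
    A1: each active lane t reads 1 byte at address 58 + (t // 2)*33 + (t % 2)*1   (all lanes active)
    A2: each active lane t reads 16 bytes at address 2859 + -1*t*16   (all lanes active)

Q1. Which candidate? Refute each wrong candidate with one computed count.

B: A1 gives 1 transaction, not 3
C: A2 gives 3 transactions, not 5
A: all counts match (3,5)

Answer: A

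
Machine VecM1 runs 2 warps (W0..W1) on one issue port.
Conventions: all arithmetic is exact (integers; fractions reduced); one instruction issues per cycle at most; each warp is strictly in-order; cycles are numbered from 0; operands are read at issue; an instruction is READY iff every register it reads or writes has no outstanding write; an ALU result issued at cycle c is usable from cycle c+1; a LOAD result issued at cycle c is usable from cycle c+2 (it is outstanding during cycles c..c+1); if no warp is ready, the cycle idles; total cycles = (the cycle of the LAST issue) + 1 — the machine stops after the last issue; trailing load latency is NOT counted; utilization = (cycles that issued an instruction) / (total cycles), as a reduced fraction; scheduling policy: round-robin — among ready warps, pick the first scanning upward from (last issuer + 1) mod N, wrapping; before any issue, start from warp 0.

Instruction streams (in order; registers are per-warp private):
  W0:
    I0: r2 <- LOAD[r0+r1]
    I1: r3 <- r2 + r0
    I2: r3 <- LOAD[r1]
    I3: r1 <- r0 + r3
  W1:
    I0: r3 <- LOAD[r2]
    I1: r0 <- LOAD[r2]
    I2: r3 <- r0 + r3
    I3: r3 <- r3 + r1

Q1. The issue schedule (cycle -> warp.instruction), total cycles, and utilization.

cycle 0: W0.I0
cycle 1: W1.I0
cycle 2: W0.I1
cycle 3: W1.I1
cycle 4: W0.I2
cycle 5: W1.I2
cycle 6: W0.I3
cycle 7: W1.I3

Answer: 8 cycles, utilization 1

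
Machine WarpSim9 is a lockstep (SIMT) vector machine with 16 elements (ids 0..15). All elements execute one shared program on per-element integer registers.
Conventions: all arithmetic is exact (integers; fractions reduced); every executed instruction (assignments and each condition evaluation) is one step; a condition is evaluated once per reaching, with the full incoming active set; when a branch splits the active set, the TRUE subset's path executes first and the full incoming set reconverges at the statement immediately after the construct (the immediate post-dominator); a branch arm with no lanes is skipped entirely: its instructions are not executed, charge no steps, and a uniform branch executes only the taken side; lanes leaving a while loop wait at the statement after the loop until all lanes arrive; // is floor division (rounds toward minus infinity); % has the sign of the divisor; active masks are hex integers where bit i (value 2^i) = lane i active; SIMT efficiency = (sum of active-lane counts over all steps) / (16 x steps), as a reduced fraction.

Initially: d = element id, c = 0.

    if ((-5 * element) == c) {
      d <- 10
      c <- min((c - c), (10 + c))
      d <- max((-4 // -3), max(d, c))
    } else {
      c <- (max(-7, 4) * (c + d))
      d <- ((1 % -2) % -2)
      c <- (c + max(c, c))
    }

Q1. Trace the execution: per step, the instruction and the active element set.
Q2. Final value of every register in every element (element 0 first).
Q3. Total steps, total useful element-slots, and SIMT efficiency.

step 0: eval ((-5 * element) == c)   0xffff
step 1: d <- 10                      0x0001
step 2: c <- min((c - c), (10 + c))  0x0001
step 3: d <- max((-4 // -3), max(d, c)) 0x0001
step 4: c <- (max(-7, 4) * (c + d))  0xfffe
step 5: d <- ((1 % -2) % -2)         0xfffe
step 6: c <- (c + max(c, c))         0xfffe

Answer: 7 steps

d: 10,-1,-1,-1,-1,-1,-1,-1,-1,-1,-1,-1,-1,-1,-1,-1
c: 0,8,16,24,32,40,48,56,64,72,80,88,96,104,112,120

steps = 7; useful = 64; efficiency = 64/112 = 4/7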